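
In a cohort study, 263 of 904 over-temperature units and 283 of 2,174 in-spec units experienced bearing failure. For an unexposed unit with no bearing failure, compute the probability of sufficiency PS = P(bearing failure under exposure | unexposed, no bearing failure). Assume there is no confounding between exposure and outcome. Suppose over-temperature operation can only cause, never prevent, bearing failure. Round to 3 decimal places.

PS ≈ 0.185

p₁ = P(outcome | exposed) = 263/904 = 0.29093
p₀ = P(outcome | unexposed) = 283/2174 = 0.13017
Under exogeneity and monotonicity, PS = (p₁ − p₀) / (1 − p₀).
PS = (0.29093 − 0.13017) / (1 − 0.13017) = 0.16075 / 0.86983 ≈ 0.1848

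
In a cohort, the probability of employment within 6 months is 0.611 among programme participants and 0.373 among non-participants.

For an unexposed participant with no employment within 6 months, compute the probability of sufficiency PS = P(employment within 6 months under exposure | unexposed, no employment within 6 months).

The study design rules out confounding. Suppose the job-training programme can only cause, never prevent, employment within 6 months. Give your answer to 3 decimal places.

Let p₁ = 0.611, p₀ = 0.373.
Under exogeneity and monotonicity, PS = (p₁ − p₀) / (1 − p₀).
PS = (0.611 − 0.373) / (1 − 0.373) = 0.238 / 0.627 ≈ 0.3796

PS ≈ 0.380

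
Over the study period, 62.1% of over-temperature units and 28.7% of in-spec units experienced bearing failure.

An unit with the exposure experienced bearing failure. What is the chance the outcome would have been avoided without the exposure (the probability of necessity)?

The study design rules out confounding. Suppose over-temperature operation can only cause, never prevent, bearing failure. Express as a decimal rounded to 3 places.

p₁ = 0.621, p₀ = 0.287.
Under exogeneity and monotonicity, PN = (p₁ − p₀) / p₁.
PN = (0.621 − 0.287) / 0.621 = 0.334 / 0.621 ≈ 0.5378

PN ≈ 0.538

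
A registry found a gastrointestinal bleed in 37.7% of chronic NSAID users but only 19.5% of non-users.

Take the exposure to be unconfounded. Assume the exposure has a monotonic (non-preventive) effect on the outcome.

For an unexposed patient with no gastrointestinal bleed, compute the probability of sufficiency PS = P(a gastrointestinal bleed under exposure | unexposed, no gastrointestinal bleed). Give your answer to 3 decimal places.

p₁ = 0.377, p₀ = 0.195.
Under exogeneity and monotonicity, PS = (p₁ − p₀) / (1 − p₀).
PS = (0.377 − 0.195) / (1 − 0.195) = 0.182 / 0.805 ≈ 0.2261

PS ≈ 0.226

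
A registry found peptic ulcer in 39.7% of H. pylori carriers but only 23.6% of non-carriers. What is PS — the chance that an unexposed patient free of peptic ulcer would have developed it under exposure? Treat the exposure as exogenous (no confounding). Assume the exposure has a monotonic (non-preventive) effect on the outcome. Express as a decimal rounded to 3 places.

p₁ = 0.397, p₀ = 0.236.
Under exogeneity and monotonicity, PS = (p₁ − p₀) / (1 − p₀).
PS = (0.397 − 0.236) / (1 − 0.236) = 0.161 / 0.764 ≈ 0.2107

PS ≈ 0.211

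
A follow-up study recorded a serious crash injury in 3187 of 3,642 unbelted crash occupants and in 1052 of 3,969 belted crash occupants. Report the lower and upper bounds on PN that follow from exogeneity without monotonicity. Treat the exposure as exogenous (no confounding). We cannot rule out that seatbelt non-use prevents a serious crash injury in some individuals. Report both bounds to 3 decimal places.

p₁ = P(outcome | exposed) = 3187/3642 = 0.87507
p₀ = P(outcome | unexposed) = 1052/3969 = 0.26505
Under exogeneity alone the bounds on PN are max{0,(p₁−p₀)/p₁} ≤ PN ≤ min{1,(1−p₀)/p₁}.
  lower = (p₁ − p₀)/p₁ = 0.61001 / 0.87507 ≈ 0.6971
  upper = min{1, (1 − p₀)/p₁} = 0.73495 / 0.87507 ≈ 0.8399

0.697 ≤ PN ≤ 0.840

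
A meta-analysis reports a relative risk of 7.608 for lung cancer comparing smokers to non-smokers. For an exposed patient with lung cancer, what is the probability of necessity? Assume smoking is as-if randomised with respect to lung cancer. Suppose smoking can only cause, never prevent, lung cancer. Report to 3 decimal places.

Under exogeneity and monotonicity, PN = (RR − 1) / RR = 1 − 1/RR.
PN = (7.608 − 1) / 7.608 = 6.608 / 7.608 ≈ 0.8686

PN ≈ 0.869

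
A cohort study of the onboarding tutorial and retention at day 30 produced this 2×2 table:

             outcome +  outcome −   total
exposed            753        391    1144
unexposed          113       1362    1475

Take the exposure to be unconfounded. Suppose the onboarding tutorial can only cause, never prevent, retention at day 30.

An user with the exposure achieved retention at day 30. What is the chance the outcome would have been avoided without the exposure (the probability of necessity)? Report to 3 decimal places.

PN ≈ 0.884

p₁ = P(outcome | exposed) = 753/1144 = 0.65822
p₀ = P(outcome | unexposed) = 113/1475 = 0.07661
Under exogeneity and monotonicity, PN = (p₁ − p₀)/p₁.
PN = (0.65822 − 0.07661) / 0.65822 ≈ 0.8836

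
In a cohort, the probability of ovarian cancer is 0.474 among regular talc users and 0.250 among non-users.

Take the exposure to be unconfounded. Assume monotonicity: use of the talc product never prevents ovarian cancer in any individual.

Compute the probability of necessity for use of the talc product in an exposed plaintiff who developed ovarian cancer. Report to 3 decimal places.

Let p₁ = 0.474, p₀ = 0.25.
Under exogeneity and monotonicity, PN = (p₁ − p₀) / p₁.
PN = (0.474 − 0.25) / 0.474 = 0.224 / 0.474 ≈ 0.4726

PN ≈ 0.473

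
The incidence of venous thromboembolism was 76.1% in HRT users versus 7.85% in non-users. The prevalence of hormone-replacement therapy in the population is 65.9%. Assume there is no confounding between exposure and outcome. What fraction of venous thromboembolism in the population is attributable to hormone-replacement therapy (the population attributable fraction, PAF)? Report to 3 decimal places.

PAF ≈ 0.851

p₁ = 0.761, p₀ = 0.0785.
Overall risk P(Y=1) = π·p₁ + (1−π)·p₀ = 0.659×0.761 + 0.341×0.0785 = 0.52827.
Under exogeneity, PAF = [P(Y=1) − p₀] / P(Y=1).
PAF = (0.52827 − 0.0785) / 0.52827 ≈ 0.8514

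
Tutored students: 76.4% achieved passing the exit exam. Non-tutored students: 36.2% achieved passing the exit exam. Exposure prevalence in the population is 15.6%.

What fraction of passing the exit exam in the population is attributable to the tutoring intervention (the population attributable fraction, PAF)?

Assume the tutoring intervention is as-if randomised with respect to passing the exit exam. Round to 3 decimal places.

PAF ≈ 0.148

p₁ = 0.764, p₀ = 0.362.
Overall risk P(Y=1) = π·p₁ + (1−π)·p₀ = 0.156×0.764 + 0.844×0.362 = 0.42471.
Under exogeneity, PAF = [P(Y=1) − p₀] / P(Y=1).
PAF = (0.42471 − 0.362) / 0.42471 ≈ 0.1477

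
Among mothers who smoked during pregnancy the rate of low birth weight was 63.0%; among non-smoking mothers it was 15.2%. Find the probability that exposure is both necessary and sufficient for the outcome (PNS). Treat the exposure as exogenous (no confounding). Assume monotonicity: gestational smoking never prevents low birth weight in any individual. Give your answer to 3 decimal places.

p₁ = 0.63, p₀ = 0.152.
Under exogeneity and monotonicity, PNS = p₁ − p₀.
PNS = 0.63 − 0.152 = 0.478

PNS ≈ 0.478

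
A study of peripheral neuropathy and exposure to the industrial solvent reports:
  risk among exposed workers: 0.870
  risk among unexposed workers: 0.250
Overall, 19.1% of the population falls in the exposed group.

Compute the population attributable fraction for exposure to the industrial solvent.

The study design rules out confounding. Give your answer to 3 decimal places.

PAF ≈ 0.321

Let p₁ = 0.87, p₀ = 0.25.
Overall risk P(Y=1) = π·p₁ + (1−π)·p₀ = 0.191×0.87 + 0.809×0.25 = 0.36842.
Under exogeneity, PAF = [P(Y=1) − p₀] / P(Y=1).
PAF = (0.36842 − 0.25) / 0.36842 ≈ 0.3214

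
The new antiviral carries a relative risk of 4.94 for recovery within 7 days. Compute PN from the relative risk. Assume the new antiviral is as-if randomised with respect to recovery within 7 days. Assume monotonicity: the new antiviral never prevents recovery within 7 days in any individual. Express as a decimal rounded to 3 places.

PN ≈ 0.798

Under exogeneity and monotonicity, PN = (RR − 1) / RR = 1 − 1/RR.
PN = (4.94 − 1) / 4.94 = 3.94 / 4.94 ≈ 0.7976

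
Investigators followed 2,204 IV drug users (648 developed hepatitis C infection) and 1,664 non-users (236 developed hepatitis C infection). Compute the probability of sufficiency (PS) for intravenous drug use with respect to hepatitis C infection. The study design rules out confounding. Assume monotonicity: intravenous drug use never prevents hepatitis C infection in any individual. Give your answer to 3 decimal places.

PS ≈ 0.177

p₁ = P(outcome | exposed) = 648/2204 = 0.29401
p₀ = P(outcome | unexposed) = 236/1664 = 0.14183
Under exogeneity and monotonicity, PS = (p₁ − p₀) / (1 − p₀).
PS = (0.29401 − 0.14183) / (1 − 0.14183) = 0.15218 / 0.85817 ≈ 0.1773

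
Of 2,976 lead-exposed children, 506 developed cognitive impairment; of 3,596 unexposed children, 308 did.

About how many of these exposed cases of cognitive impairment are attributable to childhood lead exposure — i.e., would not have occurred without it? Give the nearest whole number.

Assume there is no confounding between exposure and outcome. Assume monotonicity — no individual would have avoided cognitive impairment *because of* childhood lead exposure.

about 251 cases

p₁ = P(outcome | exposed) = 506/2976 = 0.17003
p₀ = P(outcome | unexposed) = 308/3596 = 0.085651
PN = (p₁ − p₀)/p₁ = (0.17003 − 0.085651) / 0.17003 ≈ 0.49625.
Attributable cases ≈ PN × (exposed cases) = 0.49625 × 506 ≈ 251.10.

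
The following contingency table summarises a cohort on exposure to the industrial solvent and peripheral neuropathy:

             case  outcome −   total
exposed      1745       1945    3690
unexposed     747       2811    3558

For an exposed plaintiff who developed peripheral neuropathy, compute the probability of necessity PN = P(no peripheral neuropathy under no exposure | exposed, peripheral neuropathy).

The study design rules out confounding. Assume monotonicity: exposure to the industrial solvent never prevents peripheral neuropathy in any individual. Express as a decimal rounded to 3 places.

p₁ = P(outcome | exposed) = 1745/3690 = 0.4729
p₀ = P(outcome | unexposed) = 747/3558 = 0.20995
Under exogeneity and monotonicity, PN = (p₁ − p₀) / p₁.
PN = (0.4729 − 0.20995) / 0.4729 = 0.26295 / 0.4729 ≈ 0.5560

PN ≈ 0.556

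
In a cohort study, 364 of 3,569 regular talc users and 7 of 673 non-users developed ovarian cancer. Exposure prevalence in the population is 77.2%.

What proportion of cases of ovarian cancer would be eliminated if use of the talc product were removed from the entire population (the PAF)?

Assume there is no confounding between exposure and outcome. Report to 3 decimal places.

p₁ = P(outcome | exposed) = 364/3569 = 0.10199
p₀ = P(outcome | unexposed) = 7/673 = 0.010401
Overall risk P(Y=1) = π·p₁ + (1−π)·p₀ = 0.772×0.10199 + 0.228×0.010401 = 0.081107.
Under exogeneity, PAF = [P(Y=1) − p₀] / P(Y=1).
PAF = (0.081107 − 0.010401) / 0.081107 ≈ 0.8718

PAF ≈ 0.872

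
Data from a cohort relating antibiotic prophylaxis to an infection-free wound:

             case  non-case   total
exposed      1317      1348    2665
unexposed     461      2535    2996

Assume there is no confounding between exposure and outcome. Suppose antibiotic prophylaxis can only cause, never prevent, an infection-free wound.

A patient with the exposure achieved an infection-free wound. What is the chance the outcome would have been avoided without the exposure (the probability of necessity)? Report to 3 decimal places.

PN ≈ 0.689

p₁ = P(outcome | exposed) = 1317/2665 = 0.49418
p₀ = P(outcome | unexposed) = 461/2996 = 0.15387
Under exogeneity and monotonicity, PN = (p₁ − p₀) / p₁.
PN = (0.49418 − 0.15387) / 0.49418 = 0.34031 / 0.49418 ≈ 0.6886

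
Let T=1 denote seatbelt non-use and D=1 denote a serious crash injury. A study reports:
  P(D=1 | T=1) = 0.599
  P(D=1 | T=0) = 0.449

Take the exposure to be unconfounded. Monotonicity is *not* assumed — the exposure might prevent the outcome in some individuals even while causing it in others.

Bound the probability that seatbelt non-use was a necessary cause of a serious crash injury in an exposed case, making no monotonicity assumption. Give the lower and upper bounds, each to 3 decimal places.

Let p₁ = 0.599, p₀ = 0.449.
Under exogeneity alone the bounds on PN are max{0,(p₁−p₀)/p₁} ≤ PN ≤ min{1,(1−p₀)/p₁}.
  lower = (p₁ − p₀)/p₁ = 0.15 / 0.599 ≈ 0.2504
  upper = min{1, (1 − p₀)/p₁} = 0.551 / 0.599 ≈ 0.9199

0.250 ≤ PN ≤ 0.920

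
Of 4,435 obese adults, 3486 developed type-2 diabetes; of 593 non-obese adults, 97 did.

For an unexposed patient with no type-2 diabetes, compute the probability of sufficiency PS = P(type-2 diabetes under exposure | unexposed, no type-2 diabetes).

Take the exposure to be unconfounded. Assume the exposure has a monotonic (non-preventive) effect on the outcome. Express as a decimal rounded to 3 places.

PS ≈ 0.744

p₁ = P(outcome | exposed) = 3486/4435 = 0.78602
p₀ = P(outcome | unexposed) = 97/593 = 0.16358
Under exogeneity and monotonicity, PS = (p₁ − p₀) / (1 − p₀).
PS = (0.78602 − 0.16358) / (1 − 0.16358) = 0.62245 / 0.83642 ≈ 0.7442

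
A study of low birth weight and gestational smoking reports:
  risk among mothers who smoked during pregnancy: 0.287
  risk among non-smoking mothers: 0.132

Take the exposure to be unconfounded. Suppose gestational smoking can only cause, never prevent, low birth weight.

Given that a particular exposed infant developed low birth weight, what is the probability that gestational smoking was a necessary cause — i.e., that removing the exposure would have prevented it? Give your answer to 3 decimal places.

PN ≈ 0.540

Let p₁ = 0.287, p₀ = 0.132.
Under exogeneity and monotonicity, PN = (p₁ − p₀) / p₁.
PN = (0.287 − 0.132) / 0.287 = 0.155 / 0.287 ≈ 0.5401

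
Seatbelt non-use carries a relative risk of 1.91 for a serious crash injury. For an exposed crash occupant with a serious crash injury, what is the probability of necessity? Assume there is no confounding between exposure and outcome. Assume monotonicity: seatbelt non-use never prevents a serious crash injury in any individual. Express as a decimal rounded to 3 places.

PN ≈ 0.476

Under exogeneity and monotonicity, PN = (RR − 1) / RR = 1 − 1/RR.
PN = (1.91 − 1) / 1.91 = 0.91 / 1.91 ≈ 0.4764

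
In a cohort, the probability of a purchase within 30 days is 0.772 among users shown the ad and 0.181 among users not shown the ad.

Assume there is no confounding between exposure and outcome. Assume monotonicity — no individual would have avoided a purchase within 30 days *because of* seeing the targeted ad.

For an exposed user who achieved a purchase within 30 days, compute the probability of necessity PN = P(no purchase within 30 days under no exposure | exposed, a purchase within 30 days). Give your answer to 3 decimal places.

PN ≈ 0.766

Let p₁ = 0.772, p₀ = 0.181.
Under exogeneity and monotonicity, PN = (p₁ − p₀) / p₁.
PN = (0.772 − 0.181) / 0.772 = 0.591 / 0.772 ≈ 0.7655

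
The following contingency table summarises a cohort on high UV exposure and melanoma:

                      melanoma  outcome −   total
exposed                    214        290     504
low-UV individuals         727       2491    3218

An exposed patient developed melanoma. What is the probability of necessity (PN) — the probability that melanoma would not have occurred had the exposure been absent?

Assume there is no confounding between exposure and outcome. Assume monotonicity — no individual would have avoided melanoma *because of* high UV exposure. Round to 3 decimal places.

p₁ = P(outcome | exposed) = 214/504 = 0.4246
p₀ = P(outcome | unexposed) = 727/3218 = 0.22592
Under exogeneity and monotonicity, PN = (p₁ − p₀) / p₁.
PN = (0.4246 − 0.22592) / 0.4246 = 0.19869 / 0.4246 ≈ 0.4679

PN ≈ 0.468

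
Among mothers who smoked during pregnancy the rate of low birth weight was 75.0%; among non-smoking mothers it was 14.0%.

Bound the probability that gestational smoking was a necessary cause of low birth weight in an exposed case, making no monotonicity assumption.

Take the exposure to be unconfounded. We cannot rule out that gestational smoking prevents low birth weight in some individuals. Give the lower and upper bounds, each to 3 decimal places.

p₁ = 0.75, p₀ = 0.14.
Under exogeneity alone the bounds on PN are max{0,(p₁−p₀)/p₁} ≤ PN ≤ min{1,(1−p₀)/p₁}.
  lower = (p₁ − p₀)/p₁ = 0.61 / 0.75 ≈ 0.8133
  upper = min{1, (1 − p₀)/p₁} = 0.86 / 0.75 ≈ 1.1467 → capped at 1

0.813 ≤ PN ≤ 1.000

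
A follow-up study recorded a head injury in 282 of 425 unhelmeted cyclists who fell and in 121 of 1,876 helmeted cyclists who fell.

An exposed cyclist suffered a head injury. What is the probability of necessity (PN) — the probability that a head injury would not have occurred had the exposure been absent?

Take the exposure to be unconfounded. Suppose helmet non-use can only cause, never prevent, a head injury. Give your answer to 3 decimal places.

p₁ = P(outcome | exposed) = 282/425 = 0.66353
p₀ = P(outcome | unexposed) = 121/1876 = 0.064499
Under exogeneity and monotonicity, PN = (p₁ − p₀) / p₁.
PN = (0.66353 − 0.064499) / 0.66353 = 0.59903 / 0.66353 ≈ 0.9028

PN ≈ 0.903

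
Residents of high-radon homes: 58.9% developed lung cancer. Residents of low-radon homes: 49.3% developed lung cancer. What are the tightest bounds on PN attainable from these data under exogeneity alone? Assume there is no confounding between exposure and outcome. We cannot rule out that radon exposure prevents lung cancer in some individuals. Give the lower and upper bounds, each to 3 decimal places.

p₁ = 0.589, p₀ = 0.493.
Under exogeneity alone the bounds on PN are max{0,(p₁−p₀)/p₁} ≤ PN ≤ min{1,(1−p₀)/p₁}.
  lower = (p₁ − p₀)/p₁ = 0.096 / 0.589 ≈ 0.1630
  upper = min{1, (1 − p₀)/p₁} = 0.507 / 0.589 ≈ 0.8608

0.163 ≤ PN ≤ 0.861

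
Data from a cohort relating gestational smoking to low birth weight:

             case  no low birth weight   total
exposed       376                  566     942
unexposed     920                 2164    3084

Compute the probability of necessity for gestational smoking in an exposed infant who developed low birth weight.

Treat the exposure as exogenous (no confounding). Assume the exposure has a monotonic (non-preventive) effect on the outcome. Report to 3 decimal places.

p₁ = P(outcome | exposed) = 376/942 = 0.39915
p₀ = P(outcome | unexposed) = 920/3084 = 0.29831
Under exogeneity and monotonicity, PN = (p₁ − p₀) / p₁.
PN = (0.39915 − 0.29831) / 0.39915 = 0.10084 / 0.39915 ≈ 0.2526

PN ≈ 0.253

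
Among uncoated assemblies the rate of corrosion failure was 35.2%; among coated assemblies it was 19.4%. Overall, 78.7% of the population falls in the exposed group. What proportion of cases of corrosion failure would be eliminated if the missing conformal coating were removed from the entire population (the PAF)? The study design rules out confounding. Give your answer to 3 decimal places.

PAF ≈ 0.391

p₁ = 0.352, p₀ = 0.194.
Overall risk P(Y=1) = π·p₁ + (1−π)·p₀ = 0.787×0.352 + 0.213×0.194 = 0.31835.
Under exogeneity, PAF = [P(Y=1) − p₀] / P(Y=1).
PAF = (0.31835 − 0.194) / 0.31835 ≈ 0.3906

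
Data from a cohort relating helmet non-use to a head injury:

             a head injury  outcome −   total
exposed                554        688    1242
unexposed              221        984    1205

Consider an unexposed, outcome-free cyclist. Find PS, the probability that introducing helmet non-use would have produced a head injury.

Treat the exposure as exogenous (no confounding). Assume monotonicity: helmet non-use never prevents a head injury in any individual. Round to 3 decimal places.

p₁ = P(outcome | exposed) = 554/1242 = 0.44605
p₀ = P(outcome | unexposed) = 221/1205 = 0.1834
Under exogeneity and monotonicity, PS = (p₁ − p₀) / (1 − p₀).
PS = (0.44605 − 0.1834) / (1 − 0.1834) = 0.26265 / 0.8166 ≈ 0.3216

PS ≈ 0.322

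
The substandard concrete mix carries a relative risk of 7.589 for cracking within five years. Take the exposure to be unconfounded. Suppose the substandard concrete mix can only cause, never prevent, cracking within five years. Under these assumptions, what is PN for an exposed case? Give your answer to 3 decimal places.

PN ≈ 0.868

Under exogeneity and monotonicity, PN = (RR − 1) / RR = 1 − 1/RR.
PN = (7.589 − 1) / 7.589 = 6.589 / 7.589 ≈ 0.8682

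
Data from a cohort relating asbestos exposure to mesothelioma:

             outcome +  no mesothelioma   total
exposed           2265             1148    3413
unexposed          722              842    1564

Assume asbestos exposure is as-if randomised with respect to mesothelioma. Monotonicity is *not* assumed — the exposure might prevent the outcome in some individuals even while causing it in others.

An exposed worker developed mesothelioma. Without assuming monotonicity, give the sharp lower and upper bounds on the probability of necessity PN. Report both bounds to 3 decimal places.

0.304 ≤ PN ≤ 0.811

p₁ = P(outcome | exposed) = 2265/3413 = 0.66364
p₀ = P(outcome | unexposed) = 722/1564 = 0.46164
Under exogeneity alone the bounds on PN are max{0,(p₁−p₀)/p₁} ≤ PN ≤ min{1,(1−p₀)/p₁}.
  lower = (p₁ − p₀)/p₁ = 0.202 / 0.66364 ≈ 0.3044
  upper = min{1, (1 − p₀)/p₁} = 0.53836 / 0.66364 ≈ 0.8112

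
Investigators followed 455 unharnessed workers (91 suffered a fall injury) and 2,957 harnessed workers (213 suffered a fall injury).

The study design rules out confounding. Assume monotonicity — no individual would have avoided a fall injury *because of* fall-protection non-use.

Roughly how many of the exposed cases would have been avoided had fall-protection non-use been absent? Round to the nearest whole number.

p₁ = P(outcome | exposed) = 91/455 = 0.2
p₀ = P(outcome | unexposed) = 213/2957 = 0.072032
PN = (p₁ − p₀)/p₁ = (0.2 − 0.072032) / 0.2 ≈ 0.63984.
Attributable cases ≈ PN × (exposed cases) = 0.63984 × 91 ≈ 58.23.

about 58 cases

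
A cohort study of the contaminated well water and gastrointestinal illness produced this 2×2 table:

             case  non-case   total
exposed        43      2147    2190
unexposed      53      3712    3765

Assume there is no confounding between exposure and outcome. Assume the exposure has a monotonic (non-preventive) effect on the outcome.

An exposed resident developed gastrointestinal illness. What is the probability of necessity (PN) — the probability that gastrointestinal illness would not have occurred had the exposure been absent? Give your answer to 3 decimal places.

p₁ = P(outcome | exposed) = 43/2190 = 0.019635
p₀ = P(outcome | unexposed) = 53/3765 = 0.014077
Under exogeneity and monotonicity, PN = (p₁ − p₀) / p₁.
PN = (0.019635 − 0.014077) / 0.019635 = 0.0055577 / 0.019635 ≈ 0.2831

PN ≈ 0.283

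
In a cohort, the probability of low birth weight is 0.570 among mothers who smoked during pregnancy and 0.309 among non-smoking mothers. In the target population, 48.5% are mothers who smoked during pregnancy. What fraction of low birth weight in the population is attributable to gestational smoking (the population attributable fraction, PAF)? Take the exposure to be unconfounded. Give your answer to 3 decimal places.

PAF ≈ 0.291

Let p₁ = 0.57, p₀ = 0.309.
Overall risk P(Y=1) = π·p₁ + (1−π)·p₀ = 0.485×0.57 + 0.515×0.309 = 0.43558.
Under exogeneity, PAF = [P(Y=1) − p₀] / P(Y=1).
PAF = (0.43558 − 0.309) / 0.43558 ≈ 0.2906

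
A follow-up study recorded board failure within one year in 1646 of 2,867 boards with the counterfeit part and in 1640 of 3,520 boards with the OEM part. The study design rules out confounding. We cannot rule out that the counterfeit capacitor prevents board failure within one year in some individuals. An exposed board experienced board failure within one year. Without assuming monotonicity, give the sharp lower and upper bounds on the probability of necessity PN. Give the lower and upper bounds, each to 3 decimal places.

p₁ = P(outcome | exposed) = 1646/2867 = 0.57412
p₀ = P(outcome | unexposed) = 1640/3520 = 0.46591
Under exogeneity alone the bounds on PN are max{0,(p₁−p₀)/p₁} ≤ PN ≤ min{1,(1−p₀)/p₁}.
  lower = (p₁ − p₀)/p₁ = 0.10821 / 0.57412 ≈ 0.1885
  upper = min{1, (1 − p₀)/p₁} = 0.53409 / 0.57412 ≈ 0.9303

0.188 ≤ PN ≤ 0.930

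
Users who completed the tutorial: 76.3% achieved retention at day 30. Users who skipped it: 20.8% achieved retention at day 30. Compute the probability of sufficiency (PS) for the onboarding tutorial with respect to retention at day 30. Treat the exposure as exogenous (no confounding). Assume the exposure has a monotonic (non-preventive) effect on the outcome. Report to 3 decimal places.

PS ≈ 0.701

p₁ = 0.763, p₀ = 0.208.
Under exogeneity and monotonicity, PS = (p₁ − p₀) / (1 − p₀).
PS = (0.763 − 0.208) / (1 − 0.208) = 0.555 / 0.792 ≈ 0.7008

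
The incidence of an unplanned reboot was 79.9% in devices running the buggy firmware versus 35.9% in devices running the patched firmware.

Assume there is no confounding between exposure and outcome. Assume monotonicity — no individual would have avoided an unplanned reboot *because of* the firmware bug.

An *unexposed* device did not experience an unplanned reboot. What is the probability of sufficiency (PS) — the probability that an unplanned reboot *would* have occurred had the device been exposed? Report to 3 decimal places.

PS ≈ 0.686

p₁ = 0.799, p₀ = 0.359.
Under exogeneity and monotonicity, PS = (p₁ − p₀) / (1 − p₀).
PS = (0.799 − 0.359) / (1 − 0.359) = 0.44 / 0.641 ≈ 0.6864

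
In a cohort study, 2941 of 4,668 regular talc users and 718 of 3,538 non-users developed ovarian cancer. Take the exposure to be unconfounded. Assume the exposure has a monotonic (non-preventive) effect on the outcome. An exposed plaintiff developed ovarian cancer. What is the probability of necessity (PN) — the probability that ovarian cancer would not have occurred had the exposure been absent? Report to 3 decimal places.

PN ≈ 0.678

p₁ = P(outcome | exposed) = 2941/4668 = 0.63003
p₀ = P(outcome | unexposed) = 718/3538 = 0.20294
Under exogeneity and monotonicity, PN = (p₁ − p₀) / p₁.
PN = (0.63003 − 0.20294) / 0.63003 = 0.42709 / 0.63003 ≈ 0.6779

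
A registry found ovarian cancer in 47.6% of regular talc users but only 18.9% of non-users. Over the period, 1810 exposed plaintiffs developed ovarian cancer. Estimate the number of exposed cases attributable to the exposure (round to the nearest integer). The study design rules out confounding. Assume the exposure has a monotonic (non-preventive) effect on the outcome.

p₁ = 0.476, p₀ = 0.189.
PN = (p₁ − p₀)/p₁ = (0.476 − 0.189) / 0.476 ≈ 0.60294.
Attributable cases ≈ PN × (exposed cases) = 0.60294 × 1810 ≈ 1091.32.

about 1091 cases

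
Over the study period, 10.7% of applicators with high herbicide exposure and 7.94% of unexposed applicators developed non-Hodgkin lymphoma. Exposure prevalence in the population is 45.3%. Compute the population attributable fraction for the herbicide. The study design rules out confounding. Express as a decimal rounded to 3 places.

PAF ≈ 0.136

p₁ = 0.107, p₀ = 0.0794.
Overall risk P(Y=1) = π·p₁ + (1−π)·p₀ = 0.453×0.107 + 0.547×0.0794 = 0.091903.
Under exogeneity, PAF = [P(Y=1) − p₀] / P(Y=1).
PAF = (0.091903 − 0.0794) / 0.091903 ≈ 0.1360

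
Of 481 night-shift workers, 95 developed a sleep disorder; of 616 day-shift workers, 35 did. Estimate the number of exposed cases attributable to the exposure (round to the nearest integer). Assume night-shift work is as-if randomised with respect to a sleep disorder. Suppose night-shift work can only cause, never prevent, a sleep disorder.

p₁ = P(outcome | exposed) = 95/481 = 0.19751
p₀ = P(outcome | unexposed) = 35/616 = 0.056818
PN = (p₁ − p₀)/p₁ = (0.19751 − 0.056818) / 0.19751 ≈ 0.71232.
Attributable cases ≈ PN × (exposed cases) = 0.71232 × 95 ≈ 67.67.

about 68 cases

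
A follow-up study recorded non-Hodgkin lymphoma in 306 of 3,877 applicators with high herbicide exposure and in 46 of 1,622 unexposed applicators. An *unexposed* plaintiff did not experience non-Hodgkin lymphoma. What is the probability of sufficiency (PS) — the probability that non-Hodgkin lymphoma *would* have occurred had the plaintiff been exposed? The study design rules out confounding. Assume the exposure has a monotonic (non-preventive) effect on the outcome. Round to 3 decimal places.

PS ≈ 0.052

p₁ = P(outcome | exposed) = 306/3877 = 0.078927
p₀ = P(outcome | unexposed) = 46/1622 = 0.02836
Under exogeneity and monotonicity, PS = (p₁ − p₀) / (1 − p₀).
PS = (0.078927 − 0.02836) / (1 − 0.02836) = 0.050567 / 0.97164 ≈ 0.0520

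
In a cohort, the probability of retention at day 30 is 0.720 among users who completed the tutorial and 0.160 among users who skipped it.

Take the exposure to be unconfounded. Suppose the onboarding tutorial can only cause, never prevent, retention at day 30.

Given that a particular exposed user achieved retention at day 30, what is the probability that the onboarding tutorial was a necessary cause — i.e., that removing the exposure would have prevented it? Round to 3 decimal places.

Let p₁ = 0.72, p₀ = 0.16.
Under exogeneity and monotonicity, PN = (p₁ − p₀) / p₁.
PN = (0.72 − 0.16) / 0.72 = 0.56 / 0.72 ≈ 0.7778

PN ≈ 0.778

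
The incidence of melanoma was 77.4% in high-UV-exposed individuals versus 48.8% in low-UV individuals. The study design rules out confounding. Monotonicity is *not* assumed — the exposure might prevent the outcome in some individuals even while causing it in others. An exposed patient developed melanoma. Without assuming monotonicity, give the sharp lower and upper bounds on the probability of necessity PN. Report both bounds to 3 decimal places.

p₁ = 0.774, p₀ = 0.488.
Under exogeneity alone the bounds on PN are max{0,(p₁−p₀)/p₁} ≤ PN ≤ min{1,(1−p₀)/p₁}.
  lower = (p₁ − p₀)/p₁ = 0.286 / 0.774 ≈ 0.3695
  upper = min{1, (1 − p₀)/p₁} = 0.512 / 0.774 ≈ 0.6615

0.370 ≤ PN ≤ 0.661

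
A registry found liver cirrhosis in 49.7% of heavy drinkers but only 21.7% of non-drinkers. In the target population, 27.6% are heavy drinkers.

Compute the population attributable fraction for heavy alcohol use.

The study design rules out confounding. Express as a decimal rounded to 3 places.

p₁ = 0.497, p₀ = 0.217.
Overall risk P(Y=1) = π·p₁ + (1−π)·p₀ = 0.276×0.497 + 0.724×0.217 = 0.29428.
Under exogeneity, PAF = [P(Y=1) − p₀] / P(Y=1).
PAF = (0.29428 − 0.217) / 0.29428 ≈ 0.2626

PAF ≈ 0.263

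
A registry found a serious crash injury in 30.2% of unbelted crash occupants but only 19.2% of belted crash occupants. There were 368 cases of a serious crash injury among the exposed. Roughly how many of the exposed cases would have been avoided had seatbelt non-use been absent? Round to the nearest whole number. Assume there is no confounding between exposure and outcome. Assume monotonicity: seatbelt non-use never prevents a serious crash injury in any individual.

p₁ = 0.302, p₀ = 0.192.
PN = (p₁ − p₀)/p₁ = (0.302 − 0.192) / 0.302 ≈ 0.36424.
Attributable cases ≈ PN × (exposed cases) = 0.36424 × 368 ≈ 134.04.

about 134 cases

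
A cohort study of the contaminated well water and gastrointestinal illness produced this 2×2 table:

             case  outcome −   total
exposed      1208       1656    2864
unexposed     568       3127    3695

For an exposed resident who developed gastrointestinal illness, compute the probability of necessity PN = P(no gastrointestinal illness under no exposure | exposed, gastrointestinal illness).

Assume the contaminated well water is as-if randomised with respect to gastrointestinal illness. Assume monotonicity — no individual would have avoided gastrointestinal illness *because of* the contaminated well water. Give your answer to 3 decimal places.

p₁ = P(outcome | exposed) = 1208/2864 = 0.42179
p₀ = P(outcome | unexposed) = 568/3695 = 0.15372
Under exogeneity and monotonicity, PN = (p₁ − p₀)/p₁.
PN = (0.42179 − 0.15372) / 0.42179 ≈ 0.6355

PN ≈ 0.636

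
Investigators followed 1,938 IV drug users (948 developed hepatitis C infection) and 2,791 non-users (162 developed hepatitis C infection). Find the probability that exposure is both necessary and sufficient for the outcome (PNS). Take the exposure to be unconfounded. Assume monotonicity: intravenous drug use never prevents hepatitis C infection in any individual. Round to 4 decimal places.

p₁ = P(outcome | exposed) = 948/1938 = 0.48916
p₀ = P(outcome | unexposed) = 162/2791 = 0.058044
Under exogeneity and monotonicity, PNS = p₁ − p₀.
PNS = 0.48916 − 0.058044 = 0.43112

PNS ≈ 0.4311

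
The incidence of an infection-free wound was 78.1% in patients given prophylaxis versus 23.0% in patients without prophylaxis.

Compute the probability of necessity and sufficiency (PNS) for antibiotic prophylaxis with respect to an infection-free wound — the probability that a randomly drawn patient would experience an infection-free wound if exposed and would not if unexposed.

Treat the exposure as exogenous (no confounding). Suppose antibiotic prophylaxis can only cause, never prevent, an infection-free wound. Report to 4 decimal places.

PNS ≈ 0.5510

p₁ = 0.781, p₀ = 0.23.
Under exogeneity and monotonicity, PNS = p₁ − p₀.
PNS = 0.781 − 0.23 = 0.551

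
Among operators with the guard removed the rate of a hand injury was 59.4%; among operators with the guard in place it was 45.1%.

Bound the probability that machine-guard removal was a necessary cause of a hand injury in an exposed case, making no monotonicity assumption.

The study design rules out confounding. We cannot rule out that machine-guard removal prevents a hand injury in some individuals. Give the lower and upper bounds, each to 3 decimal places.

p₁ = 0.594, p₀ = 0.451.
Under exogeneity alone the bounds on PN are max{0,(p₁−p₀)/p₁} ≤ PN ≤ min{1,(1−p₀)/p₁}.
  lower = (p₁ − p₀)/p₁ = 0.143 / 0.594 ≈ 0.2407
  upper = min{1, (1 − p₀)/p₁} = 0.549 / 0.594 ≈ 0.9242

0.241 ≤ PN ≤ 0.924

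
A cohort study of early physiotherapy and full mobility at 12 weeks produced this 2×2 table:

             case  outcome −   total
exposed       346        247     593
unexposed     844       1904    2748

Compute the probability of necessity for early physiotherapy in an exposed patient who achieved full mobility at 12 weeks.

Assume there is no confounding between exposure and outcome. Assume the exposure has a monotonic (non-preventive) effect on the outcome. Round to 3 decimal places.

p₁ = P(outcome | exposed) = 346/593 = 0.58347
p₀ = P(outcome | unexposed) = 844/2748 = 0.30713
Under exogeneity and monotonicity, PN = (p₁ − p₀) / p₁.
PN = (0.58347 − 0.30713) / 0.58347 = 0.27634 / 0.58347 ≈ 0.4736

PN ≈ 0.474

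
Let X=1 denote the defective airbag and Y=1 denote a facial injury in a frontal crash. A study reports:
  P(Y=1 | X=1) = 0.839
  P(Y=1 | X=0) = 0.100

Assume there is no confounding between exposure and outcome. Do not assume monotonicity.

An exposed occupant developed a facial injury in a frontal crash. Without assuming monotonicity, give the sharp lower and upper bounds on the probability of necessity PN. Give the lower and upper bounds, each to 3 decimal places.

0.881 ≤ PN ≤ 1.000

Let p₁ = 0.839, p₀ = 0.1.
Under exogeneity alone the bounds on PN are max{0,(p₁−p₀)/p₁} ≤ PN ≤ min{1,(1−p₀)/p₁}.
  lower = (p₁ − p₀)/p₁ = 0.739 / 0.839 ≈ 0.8808
  upper = min{1, (1 − p₀)/p₁} = 0.9 / 0.839 ≈ 1.0727 → capped at 1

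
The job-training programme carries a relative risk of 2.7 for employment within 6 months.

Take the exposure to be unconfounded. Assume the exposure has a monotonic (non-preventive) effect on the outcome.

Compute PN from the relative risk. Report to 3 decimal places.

PN ≈ 0.630

Under exogeneity and monotonicity, PN = (RR − 1) / RR = 1 − 1/RR.
PN = (2.7 − 1) / 2.7 = 1.7 / 2.7 ≈ 0.6296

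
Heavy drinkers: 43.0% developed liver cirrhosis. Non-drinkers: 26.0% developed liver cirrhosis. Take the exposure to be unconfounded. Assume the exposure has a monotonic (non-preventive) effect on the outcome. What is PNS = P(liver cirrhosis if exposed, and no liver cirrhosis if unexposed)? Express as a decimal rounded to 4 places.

PNS ≈ 0.1700

p₁ = 0.43, p₀ = 0.26.
Under exogeneity and monotonicity, PNS = p₁ − p₀.
PNS = 0.43 − 0.26 = 0.17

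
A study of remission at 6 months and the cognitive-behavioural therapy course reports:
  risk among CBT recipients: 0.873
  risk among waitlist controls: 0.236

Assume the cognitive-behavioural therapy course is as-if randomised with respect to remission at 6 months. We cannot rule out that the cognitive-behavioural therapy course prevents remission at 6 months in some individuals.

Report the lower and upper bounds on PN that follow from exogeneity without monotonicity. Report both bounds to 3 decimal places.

0.730 ≤ PN ≤ 0.875

Let p₁ = 0.873, p₀ = 0.236.
Under exogeneity alone the bounds on PN are max{0,(p₁−p₀)/p₁} ≤ PN ≤ min{1,(1−p₀)/p₁}.
  lower = (p₁ − p₀)/p₁ = 0.637 / 0.873 ≈ 0.7297
  upper = min{1, (1 − p₀)/p₁} = 0.764 / 0.873 ≈ 0.8751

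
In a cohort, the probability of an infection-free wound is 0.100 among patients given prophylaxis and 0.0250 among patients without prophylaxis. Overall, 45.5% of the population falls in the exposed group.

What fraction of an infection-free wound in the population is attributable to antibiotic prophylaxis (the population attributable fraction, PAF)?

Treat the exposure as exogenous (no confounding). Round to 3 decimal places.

PAF ≈ 0.577

Let p₁ = 0.1, p₀ = 0.025.
Overall risk P(Y=1) = π·p₁ + (1−π)·p₀ = 0.455×0.1 + 0.545×0.025 = 0.059125.
Under exogeneity, PAF = [P(Y=1) − p₀] / P(Y=1).
PAF = (0.059125 − 0.025) / 0.059125 ≈ 0.5772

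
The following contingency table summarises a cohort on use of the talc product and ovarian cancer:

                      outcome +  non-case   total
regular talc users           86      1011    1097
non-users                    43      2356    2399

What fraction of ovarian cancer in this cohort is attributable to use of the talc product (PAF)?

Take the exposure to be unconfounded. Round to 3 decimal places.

p₁ = P(outcome | exposed) = 86/1097 = 0.078396
p₀ = P(outcome | unexposed) = 43/2399 = 0.017924
Exposure prevalence π = 1097/3496 = 0.31379; overall risk P(Y=1) = 0.036899.
Under exogeneity, PAF = [P(Y=1) − p₀]/P(Y=1).
PAF = (0.036899 − 0.017924) / 0.036899 ≈ 0.5142

PAF ≈ 0.514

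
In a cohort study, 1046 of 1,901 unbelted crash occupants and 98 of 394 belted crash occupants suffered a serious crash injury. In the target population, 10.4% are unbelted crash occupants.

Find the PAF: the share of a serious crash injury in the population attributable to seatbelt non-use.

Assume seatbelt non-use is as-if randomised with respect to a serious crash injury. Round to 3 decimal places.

PAF ≈ 0.112

p₁ = P(outcome | exposed) = 1046/1901 = 0.55024
p₀ = P(outcome | unexposed) = 98/394 = 0.24873
Overall risk P(Y=1) = π·p₁ + (1−π)·p₀ = 0.104×0.55024 + 0.896×0.24873 = 0.28009.
Under exogeneity, PAF = [P(Y=1) − p₀] / P(Y=1).
PAF = (0.28009 − 0.24873) / 0.28009 ≈ 0.1120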